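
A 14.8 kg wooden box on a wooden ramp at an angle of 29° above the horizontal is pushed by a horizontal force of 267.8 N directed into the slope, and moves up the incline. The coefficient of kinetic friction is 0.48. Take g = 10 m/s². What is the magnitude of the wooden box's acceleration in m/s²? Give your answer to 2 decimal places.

The horizontal push has components F cos 29° = 267.8 × 0.8746 = 234.218 N up the incline and F sin 29° = 267.8 × 0.4848 = 129.829 N pressing into the surface.
The normal force is therefore N = mg cos 29° + F sin 29° = 129.441 + 129.829 = 259.270 N, and kinetic friction down the slope is μN = 0.48 × 259.270 = 124.450 N.
Along the incline: F cos 29° − mg sin 29° − μN = ma, so 234.218 − 71.750 − 124.450 = 14.8 a, giving a = 2.5688 m/s².

2.57 m/s²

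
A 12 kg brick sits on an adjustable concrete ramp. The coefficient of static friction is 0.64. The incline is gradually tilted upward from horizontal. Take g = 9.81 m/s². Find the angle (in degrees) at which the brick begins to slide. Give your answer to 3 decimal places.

32.619°

At the threshold of sliding, static friction is at its maximum μ_s N and exactly balances the weight component along the incline: mg sin θ = μ_s mg cos θ.
Hence tan θ = μ_s = 0.64, so θ = arctan(0.64) = 32.6192°.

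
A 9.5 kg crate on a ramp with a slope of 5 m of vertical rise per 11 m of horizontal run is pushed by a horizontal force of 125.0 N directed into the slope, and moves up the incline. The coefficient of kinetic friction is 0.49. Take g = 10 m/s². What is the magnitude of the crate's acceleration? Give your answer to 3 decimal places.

0.712 m/s²

The horizontal push has components F cos 24.44° = 125.0 × 0.9104 = 113.800 N up the incline and F sin 24.44° = 125.0 × 0.4138 = 51.725 N pressing into the surface.
The normal force is therefore N = mg cos 24.44° + F sin 24.44° = 86.488 + 51.725 = 138.213 N, and kinetic friction down the slope is μN = 0.49 × 138.213 = 67.724 N.
Along the incline: F cos 24.44° − mg sin 24.44° − μN = ma, so 113.800 − 39.311 − 67.724 = 9.5 a, giving a = 0.7121 m/s².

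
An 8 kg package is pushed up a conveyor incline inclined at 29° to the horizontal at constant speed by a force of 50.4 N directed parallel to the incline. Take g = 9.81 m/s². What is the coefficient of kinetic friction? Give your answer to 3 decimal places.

At constant speed ΣF = 0 along the incline. The applied 50.4 N acts up the slope; the weight component mg sin 29° = 38.048 N and kinetic friction μN both act down the slope.
So 50.4 = 38.048 + μ × 68.640, giving μ = (50.4 − 38.048) / 68.640 = 0.1800.

0.180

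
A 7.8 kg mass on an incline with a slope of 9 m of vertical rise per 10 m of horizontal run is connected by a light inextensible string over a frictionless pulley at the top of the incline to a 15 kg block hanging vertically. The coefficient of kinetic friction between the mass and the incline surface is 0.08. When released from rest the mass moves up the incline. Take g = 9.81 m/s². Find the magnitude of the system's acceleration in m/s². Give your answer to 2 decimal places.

4.01 m/s²

For the mass on the incline: the weight component along the slope is m₁g sin 41.99° = 7.8 × 9.81 × 0.6690 = 51.191 N and the normal force is N = m₁g cos 41.99° = 56.875 N.
Kinetic friction opposes the mass's motion up the incline: f = μN = 0.08 × 56.875 = 4.550 N acting down the slope.
Newton's second law for the mass (up-slope positive): T − 51.191 − 4.550 = 7.8 a. For the hanging block (downward positive): 15 × 9.81 − T = 15 a.
Adding the two equations eliminates T: 91.409 = 22.8 a, so a = 4.0092 m/s².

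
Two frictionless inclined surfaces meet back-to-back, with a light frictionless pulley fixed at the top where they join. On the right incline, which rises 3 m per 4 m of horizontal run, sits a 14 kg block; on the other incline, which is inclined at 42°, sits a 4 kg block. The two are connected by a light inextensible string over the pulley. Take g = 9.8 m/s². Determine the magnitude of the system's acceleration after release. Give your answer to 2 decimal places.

3.12 m/s²

Resolve each weight along its own incline: the 14 kg mass has component 14 × 9.8 × sin 36.87° = 82.320 N down its slope, and the 4 kg mass has 4 × 9.8 × sin 42° = 26.230 N down its slope.
The 14 kg side's 82.320 N exceeds the other side's 26.230 N, so that mass slides down and the 4 kg mass slides up. Taking that direction as positive, Newton's second law for the whole system gives 82.320 − 26.230 = (14 + 4) a, so a = 56.090 / 18 = 3.1161 m/s².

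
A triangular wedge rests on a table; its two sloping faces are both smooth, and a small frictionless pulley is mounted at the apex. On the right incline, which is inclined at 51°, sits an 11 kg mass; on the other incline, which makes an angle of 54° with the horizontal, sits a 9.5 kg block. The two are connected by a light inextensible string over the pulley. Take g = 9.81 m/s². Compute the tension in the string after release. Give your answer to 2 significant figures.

Resolve each weight along its own incline: the 11 kg mass has component 11 × 9.81 × sin 51° = 83.862 N down its slope, and the 9.5 kg mass has 9.5 × 9.81 × sin 54° = 75.396 N down its slope.
The 11 kg side's 83.862 N exceeds the other side's 75.396 N, so that mass slides down and the 9.5 kg mass slides up. Taking that direction as positive, Newton's second law for the whole system gives 83.862 − 75.396 = (11 + 9.5) a, so a = 8.466 / 20.5 = 0.4130 m/s².
For the 9.5 kg mass (up-slope positive): T − 75.396 = 9.5 × 0.4130, so T = 79.320 N.

79 N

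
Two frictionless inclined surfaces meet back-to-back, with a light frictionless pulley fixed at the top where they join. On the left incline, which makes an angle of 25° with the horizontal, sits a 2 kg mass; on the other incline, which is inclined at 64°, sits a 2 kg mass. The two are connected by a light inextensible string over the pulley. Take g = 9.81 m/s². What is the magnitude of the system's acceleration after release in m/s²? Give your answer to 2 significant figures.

2.3 m/s²

Resolve each weight along its own incline: the 2 kg mass has component 2 × 9.81 × sin 25° = 8.292 N down its slope, and the 2 kg mass has 2 × 9.81 × sin 64° = 17.634 N down its slope.
The 2 kg side's 17.634 N exceeds the other side's 8.292 N, so that mass slides down and the 2 kg mass slides up. Taking that direction as positive, Newton's second law for the whole system gives 17.634 − 8.292 = (2 + 2) a, so a = 9.342 / 4 = 2.3355 m/s².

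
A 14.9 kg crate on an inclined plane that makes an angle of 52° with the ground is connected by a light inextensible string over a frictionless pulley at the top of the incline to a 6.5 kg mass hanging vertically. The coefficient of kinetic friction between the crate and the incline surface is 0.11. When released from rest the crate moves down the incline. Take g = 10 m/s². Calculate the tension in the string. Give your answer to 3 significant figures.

77.9 N

For the crate on the incline: the weight component along the slope is m₁g sin 52° = 14.9 × 10 × 0.7880 = 117.412 N and the normal force is N = m₁g cos 52° = 91.734 N.
Kinetic friction opposes the crate's motion down the incline: f = μN = 0.11 × 91.734 = 10.091 N acting up the slope.
Newton's second law for the crate (down-slope positive): 117.412 − 10.091 − T = 14.9 a. For the hanging mass (upward positive): T − 6.5 × 10 = 6.5 a.
Adding the two equations eliminates T: 42.321 = 21.4 a, so a = 1.9776 m/s².
Then from the hanging mass's equation, T = 6.5 × (10 + 1.9776) = 77.854 N.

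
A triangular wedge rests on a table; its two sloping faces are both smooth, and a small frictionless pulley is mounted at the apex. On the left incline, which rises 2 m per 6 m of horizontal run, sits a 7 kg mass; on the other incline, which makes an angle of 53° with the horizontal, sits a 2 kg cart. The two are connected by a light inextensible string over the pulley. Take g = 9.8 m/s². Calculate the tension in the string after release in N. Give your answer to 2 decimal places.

Resolve each weight along its own incline: the 7 kg mass has component 7 × 9.8 × sin 18.43° = 21.693 N down its slope, and the 2 kg mass has 2 × 9.8 × sin 53° = 15.653 N down its slope.
The 7 kg side's 21.693 N exceeds the other side's 15.653 N, so that mass slides down and the 2 kg mass slides up. Taking that direction as positive, Newton's second law for the whole system gives 21.693 − 15.653 = (7 + 2) a, so a = 6.040 / 9 = 0.6711 m/s².
For the 2 kg mass (up-slope positive): T − 15.653 = 2 × 0.6711, so T = 16.995 N.

17.00 N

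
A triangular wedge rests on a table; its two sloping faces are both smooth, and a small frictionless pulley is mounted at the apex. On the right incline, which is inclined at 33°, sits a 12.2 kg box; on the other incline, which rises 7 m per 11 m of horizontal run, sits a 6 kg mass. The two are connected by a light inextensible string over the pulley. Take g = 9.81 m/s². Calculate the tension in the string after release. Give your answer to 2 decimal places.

42.67 N

Resolve each weight along its own incline: the 12.2 kg mass has component 12.2 × 9.81 × sin 33° = 65.183 N down its slope, and the 6 kg mass has 6 × 9.81 × sin 32.47° = 31.600 N down its slope.
The 12.2 kg side's 65.183 N exceeds the other side's 31.600 N, so that mass slides down and the 6 kg mass slides up. Taking that direction as positive, Newton's second law for the whole system gives 65.183 − 31.600 = (12.2 + 6) a, so a = 33.583 / 18.2 = 1.8452 m/s².
For the 6 kg mass (up-slope positive): T − 31.600 = 6 × 1.8452, so T = 42.671 N.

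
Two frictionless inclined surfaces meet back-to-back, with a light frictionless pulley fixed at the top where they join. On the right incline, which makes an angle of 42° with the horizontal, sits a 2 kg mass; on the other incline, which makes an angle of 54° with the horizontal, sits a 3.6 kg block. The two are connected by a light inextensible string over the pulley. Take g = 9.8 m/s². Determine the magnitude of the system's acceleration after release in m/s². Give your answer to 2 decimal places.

2.75 m/s²

Resolve each weight along its own incline: the 2 kg mass has component 2 × 9.8 × sin 42° = 13.115 N down its slope, and the 3.6 kg mass has 3.6 × 9.8 × sin 54° = 28.542 N down its slope.
The 3.6 kg side's 28.542 N exceeds the other side's 13.115 N, so that mass slides down and the 2 kg mass slides up. Taking that direction as positive, Newton's second law for the whole system gives 28.542 − 13.115 = (2 + 3.6) a, so a = 15.427 / 5.6 = 2.7548 m/s².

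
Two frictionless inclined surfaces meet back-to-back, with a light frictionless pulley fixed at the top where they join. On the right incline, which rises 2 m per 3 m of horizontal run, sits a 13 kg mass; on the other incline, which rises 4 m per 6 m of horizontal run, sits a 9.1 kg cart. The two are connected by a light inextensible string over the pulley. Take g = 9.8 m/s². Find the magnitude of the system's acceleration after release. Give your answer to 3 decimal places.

Resolve each weight along its own incline: the 13 kg mass has component 13 × 9.8 × sin 33.69° = 70.669 N down its slope, and the 9.1 kg mass has 9.1 × 9.8 × sin 33.69° = 49.468 N down its slope.
The 13 kg side's 70.669 N exceeds the other side's 49.468 N, so that mass slides down and the 9.1 kg mass slides up. Taking that direction as positive, Newton's second law for the whole system gives 70.669 − 49.468 = (13 + 9.1) a, so a = 21.201 / 22.1 = 0.9593 m/s².

0.959 m/s²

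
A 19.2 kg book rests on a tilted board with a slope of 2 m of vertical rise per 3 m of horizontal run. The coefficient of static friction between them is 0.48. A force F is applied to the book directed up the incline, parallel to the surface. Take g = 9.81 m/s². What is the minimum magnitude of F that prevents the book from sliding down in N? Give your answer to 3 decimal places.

The normal force is N = mg cos 33.69° = 156.718 N. With F at its minimum the book is on the verge of sliding down, so static friction is at its maximum μ_s N = 0.48 × 156.718 = 75.225 N and acts up the slope.
Equilibrium along the incline: F + μ_s N = mg sin 33.69°, so F = 104.479 − 75.225 = 29.254 N.

29.254 N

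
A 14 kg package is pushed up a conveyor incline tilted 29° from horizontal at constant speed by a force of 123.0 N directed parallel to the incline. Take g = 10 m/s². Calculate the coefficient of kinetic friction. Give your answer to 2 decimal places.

0.45

At constant speed ΣF = 0 along the incline. The applied 123.0 N acts up the slope; the weight component mg sin 29° = 67.873 N and kinetic friction μN both act down the slope.
So 123.0 = 67.873 + μ × 122.447, giving μ = (123.0 − 67.873) / 122.447 = 0.4502.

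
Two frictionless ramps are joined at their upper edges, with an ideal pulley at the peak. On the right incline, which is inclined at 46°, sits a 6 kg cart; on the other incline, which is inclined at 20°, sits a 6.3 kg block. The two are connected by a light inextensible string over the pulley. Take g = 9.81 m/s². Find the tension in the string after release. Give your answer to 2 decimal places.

32.00 N

Resolve each weight along its own incline: the 6 kg mass has component 6 × 9.81 × sin 46° = 42.340 N down its slope, and the 6.3 kg mass has 6.3 × 9.81 × sin 20° = 21.138 N down its slope.
The 6 kg side's 42.340 N exceeds the other side's 21.138 N, so that mass slides down and the 6.3 kg mass slides up. Taking that direction as positive, Newton's second law for the whole system gives 42.340 − 21.138 = (6 + 6.3) a, so a = 21.202 / 12.3 = 1.7237 m/s².
For the 6.3 kg mass (up-slope positive): T − 21.138 = 6.3 × 1.7237, so T = 31.997 N.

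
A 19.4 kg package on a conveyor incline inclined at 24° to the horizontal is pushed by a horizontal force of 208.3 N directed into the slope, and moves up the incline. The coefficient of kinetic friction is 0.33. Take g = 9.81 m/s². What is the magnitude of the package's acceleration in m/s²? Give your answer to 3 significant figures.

The horizontal push has components F cos 24° = 208.3 × 0.9135 = 190.282 N up the incline and F sin 24° = 208.3 × 0.4067 = 84.716 N pressing into the surface.
The normal force is therefore N = mg cos 24° + F sin 24° = 173.852 + 84.716 = 258.568 N, and kinetic friction down the slope is μN = 0.33 × 258.568 = 85.327 N.
Along the incline: F cos 24° − mg sin 24° − μN = ma, so 190.282 − 77.401 − 85.327 = 19.4 a, giving a = 1.4203 m/s².

1.42 m/s²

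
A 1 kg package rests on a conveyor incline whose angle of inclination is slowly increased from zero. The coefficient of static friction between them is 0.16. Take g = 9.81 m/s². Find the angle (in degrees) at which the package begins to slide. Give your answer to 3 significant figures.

9.09°

At the threshold of sliding, static friction is at its maximum μ_s N and exactly balances the weight component along the incline: mg sin θ = μ_s mg cos θ.
Hence tan θ = μ_s = 0.16, so θ = arctan(0.16) = 9.0903°.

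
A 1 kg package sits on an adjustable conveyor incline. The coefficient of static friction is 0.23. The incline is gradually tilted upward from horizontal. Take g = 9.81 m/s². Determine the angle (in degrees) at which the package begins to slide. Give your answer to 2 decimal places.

At the threshold of sliding, static friction is at its maximum μ_s N and exactly balances the weight component along the incline: mg sin θ = μ_s mg cos θ.
Hence tan θ = μ_s = 0.23, so θ = arctan(0.23) = 12.9528°.

12.95°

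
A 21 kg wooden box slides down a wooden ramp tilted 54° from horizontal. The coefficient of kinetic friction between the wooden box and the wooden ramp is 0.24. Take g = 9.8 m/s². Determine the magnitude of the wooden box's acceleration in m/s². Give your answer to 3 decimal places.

Resolving the weight along the incline: the component pulling the wooden box down the slope is mg sin 54° = 21 × 9.8 × 0.8090 = 166.492 N, and the normal force is N = mg cos 54° = 21 × 9.8 × 0.5878 = 120.969 N.
Kinetic friction acts up the slope with magnitude f = μN = 0.24 × 120.969 = 29.033 N.
Net force along the incline is 166.492 − 29.033 = 137.459 N, so a = 137.459 / 21 = 6.5457 m/s².

6.546 m/s²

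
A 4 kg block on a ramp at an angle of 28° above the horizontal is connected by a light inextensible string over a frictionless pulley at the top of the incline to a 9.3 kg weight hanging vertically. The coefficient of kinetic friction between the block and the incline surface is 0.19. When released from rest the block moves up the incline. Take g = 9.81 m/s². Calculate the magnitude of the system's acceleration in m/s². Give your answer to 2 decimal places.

4.98 m/s²

For the block on the incline: the weight component along the slope is m₁g sin 28° = 4 × 9.81 × 0.4695 = 18.423 N and the normal force is N = m₁g cos 28° = 34.647 N.
Kinetic friction opposes the block's motion up the incline: f = μN = 0.19 × 34.647 = 6.583 N acting down the slope.
Newton's second law for the block (up-slope positive): T − 18.423 − 6.583 = 4 a. For the hanging weight (downward positive): 9.3 × 9.81 − T = 9.3 a.
Adding the two equations eliminates T: 66.227 = 13.3 a, so a = 4.9795 m/s².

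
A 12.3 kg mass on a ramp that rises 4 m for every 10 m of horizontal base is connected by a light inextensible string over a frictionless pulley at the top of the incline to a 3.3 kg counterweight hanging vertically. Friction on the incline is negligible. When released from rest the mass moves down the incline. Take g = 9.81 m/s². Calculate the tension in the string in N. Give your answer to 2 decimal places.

For the mass on the incline: the weight component along the slope is m₁g sin 21.80° = 12.3 × 9.81 × 0.3714 = 44.814 N and the normal force is N = m₁g cos 21.80° = 112.033 N.
Newton's second law for the mass (down-slope positive): 44.814 − T = 12.3 a. For the hanging counterweight (upward positive): T − 3.3 × 9.81 = 3.3 a.
Adding the two equations eliminates T: 12.441 = 15.6 a, so a = 0.7975 m/s².
Then from the hanging counterweight's equation, T = 3.3 × (9.81 + 0.7975) = 35.005 N.

35.00 N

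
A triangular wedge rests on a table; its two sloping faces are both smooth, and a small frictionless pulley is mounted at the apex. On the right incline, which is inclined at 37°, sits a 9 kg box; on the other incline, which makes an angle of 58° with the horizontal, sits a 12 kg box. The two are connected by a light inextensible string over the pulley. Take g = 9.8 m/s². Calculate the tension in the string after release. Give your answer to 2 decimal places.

Resolve each weight along its own incline: the 9 kg mass has component 9 × 9.8 × sin 37° = 53.080 N down its slope, and the 12 kg mass has 12 × 9.8 × sin 58° = 99.730 N down its slope.
The 12 kg side's 99.730 N exceeds the other side's 53.080 N, so that mass slides down and the 9 kg mass slides up. Taking that direction as positive, Newton's second law for the whole system gives 99.730 − 53.080 = (9 + 12) a, so a = 46.650 / 21 = 2.2214 m/s².
For the 9 kg mass (up-slope positive): T − 53.080 = 9 × 2.2214, so T = 73.073 N.

73.07 N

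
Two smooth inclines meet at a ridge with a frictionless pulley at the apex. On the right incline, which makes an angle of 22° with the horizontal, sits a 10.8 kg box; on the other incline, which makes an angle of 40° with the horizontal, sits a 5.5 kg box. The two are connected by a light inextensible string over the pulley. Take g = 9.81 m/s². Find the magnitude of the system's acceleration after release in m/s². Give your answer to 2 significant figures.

0.31 m/s²

Resolve each weight along its own incline: the 10.8 kg mass has component 10.8 × 9.81 × sin 22° = 39.689 N down its slope, and the 5.5 kg mass has 5.5 × 9.81 × sin 40° = 34.682 N down its slope.
The 10.8 kg side's 39.689 N exceeds the other side's 34.682 N, so that mass slides down and the 5.5 kg mass slides up. Taking that direction as positive, Newton's second law for the whole system gives 39.689 − 34.682 = (10.8 + 5.5) a, so a = 5.007 / 16.3 = 0.3072 m/s².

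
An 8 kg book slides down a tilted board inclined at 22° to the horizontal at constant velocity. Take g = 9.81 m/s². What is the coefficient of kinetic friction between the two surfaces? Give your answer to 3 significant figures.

0.404

At constant velocity the net force along the incline is zero: mg sin 22° = μ mg cos 22°.
So μ = tan 22° = 0.3746 / 0.9272 = 0.4040.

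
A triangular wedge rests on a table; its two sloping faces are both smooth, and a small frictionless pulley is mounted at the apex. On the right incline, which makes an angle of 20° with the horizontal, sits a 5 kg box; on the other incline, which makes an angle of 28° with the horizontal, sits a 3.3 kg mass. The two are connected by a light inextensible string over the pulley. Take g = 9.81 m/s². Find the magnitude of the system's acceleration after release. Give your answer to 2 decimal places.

Resolve each weight along its own incline: the 5 kg mass has component 5 × 9.81 × sin 20° = 16.776 N down its slope, and the 3.3 kg mass has 3.3 × 9.81 × sin 28° = 15.198 N down its slope.
The 5 kg side's 16.776 N exceeds the other side's 15.198 N, so that mass slides down and the 3.3 kg mass slides up. Taking that direction as positive, Newton's second law for the whole system gives 16.776 − 15.198 = (5 + 3.3) a, so a = 1.578 / 8.3 = 0.1901 m/s².

0.19 m/s²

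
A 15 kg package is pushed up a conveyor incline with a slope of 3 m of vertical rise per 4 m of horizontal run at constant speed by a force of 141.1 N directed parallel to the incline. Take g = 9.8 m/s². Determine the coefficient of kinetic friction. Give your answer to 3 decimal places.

At constant speed ΣF = 0 along the incline. The applied 141.1 N acts up the slope; the weight component mg sin 36.87° = 88.200 N and kinetic friction μN both act down the slope.
So 141.1 = 88.200 + μ × 117.600, giving μ = (141.1 − 88.200) / 117.600 = 0.4498.

0.450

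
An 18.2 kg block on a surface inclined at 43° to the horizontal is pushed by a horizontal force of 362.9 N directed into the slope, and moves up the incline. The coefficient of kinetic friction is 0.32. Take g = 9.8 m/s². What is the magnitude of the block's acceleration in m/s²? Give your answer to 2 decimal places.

The horizontal push has components F cos 43° = 362.9 × 0.7314 = 265.425 N up the incline and F sin 43° = 362.9 × 0.6820 = 247.498 N pressing into the surface.
The normal force is therefore N = mg cos 43° + F sin 43° = 130.453 + 247.498 = 377.951 N, and kinetic friction down the slope is μN = 0.32 × 377.951 = 120.944 N.
Along the incline: F cos 43° − mg sin 43° − μN = ma, so 265.425 − 121.642 − 120.944 = 18.2 a, giving a = 1.2549 m/s².

1.25 m/s²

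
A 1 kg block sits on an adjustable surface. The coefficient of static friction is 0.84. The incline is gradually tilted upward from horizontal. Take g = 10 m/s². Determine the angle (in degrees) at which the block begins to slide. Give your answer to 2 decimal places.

At the threshold of sliding, static friction is at its maximum μ_s N and exactly balances the weight component along the incline: mg sin θ = μ_s mg cos θ.
Hence tan θ = μ_s = 0.84, so θ = arctan(0.84) = 40.0303°.

40.03°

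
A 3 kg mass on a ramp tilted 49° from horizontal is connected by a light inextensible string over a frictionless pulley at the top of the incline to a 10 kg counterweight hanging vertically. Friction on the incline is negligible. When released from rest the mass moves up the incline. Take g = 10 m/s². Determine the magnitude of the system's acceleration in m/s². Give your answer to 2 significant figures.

For the mass on the incline: the weight component along the slope is m₁g sin 49° = 3 × 10 × 0.7547 = 22.641 N and the normal force is N = m₁g cos 49° = 19.682 N.
Newton's second law for the mass (up-slope positive): T − 22.641 = 3 a. For the hanging counterweight (downward positive): 10 × 10 − T = 10 a.
Adding the two equations eliminates T: 77.359 = 13 a, so a = 5.9507 m/s².

6.0 m/s²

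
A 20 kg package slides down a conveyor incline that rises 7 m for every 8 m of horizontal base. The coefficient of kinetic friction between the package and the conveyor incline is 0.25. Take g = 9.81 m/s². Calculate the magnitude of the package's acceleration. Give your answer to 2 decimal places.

Resolving the weight along the incline: the component pulling the package down the slope is mg sin 41.19° = 20 × 9.81 × 0.6585 = 129.198 N, and the normal force is N = mg cos 41.19° = 20 × 9.81 × 0.7526 = 147.660 N.
Kinetic friction acts up the slope with magnitude f = μN = 0.25 × 147.660 = 36.915 N.
Net force along the incline is 129.198 − 36.915 = 92.283 N, so a = 92.283 / 20 = 4.6142 m/s².

4.61 m/s²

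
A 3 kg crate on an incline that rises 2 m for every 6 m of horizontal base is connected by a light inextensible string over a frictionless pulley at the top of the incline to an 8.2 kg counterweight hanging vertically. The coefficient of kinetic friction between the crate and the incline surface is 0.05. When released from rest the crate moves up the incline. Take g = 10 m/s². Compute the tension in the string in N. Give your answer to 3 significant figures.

30.0 N

For the crate on the incline: the weight component along the slope is m₁g sin 18.43° = 3 × 10 × 0.3162 = 9.486 N and the normal force is N = m₁g cos 18.43° = 28.460 N.
Kinetic friction opposes the crate's motion up the incline: f = μN = 0.05 × 28.460 = 1.423 N acting down the slope.
Newton's second law for the crate (up-slope positive): T − 9.486 − 1.423 = 3 a. For the hanging counterweight (downward positive): 8.2 × 10 − T = 8.2 a.
Adding the two equations eliminates T: 71.091 = 11.2 a, so a = 6.3474 m/s².
Then from the hanging counterweight's equation, T = 8.2 × (10 − 6.3474) = 29.951 N.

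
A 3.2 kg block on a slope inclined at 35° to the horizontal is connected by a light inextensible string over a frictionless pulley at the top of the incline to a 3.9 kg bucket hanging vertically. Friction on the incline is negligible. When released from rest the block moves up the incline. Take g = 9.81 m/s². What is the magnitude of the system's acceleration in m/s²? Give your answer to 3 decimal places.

For the block on the incline: the weight component along the slope is m₁g sin 35° = 3.2 × 9.81 × 0.5736 = 18.006 N and the normal force is N = m₁g cos 35° = 25.715 N.
Newton's second law for the block (up-slope positive): T − 18.006 = 3.2 a. For the hanging bucket (downward positive): 3.9 × 9.81 − T = 3.9 a.
Adding the two equations eliminates T: 20.253 = 7.1 a, so a = 2.8525 m/s².

2.853 m/s²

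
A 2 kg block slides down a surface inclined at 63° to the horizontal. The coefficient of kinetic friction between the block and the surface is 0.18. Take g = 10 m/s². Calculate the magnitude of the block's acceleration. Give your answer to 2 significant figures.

8.1 m/s²

Resolving the weight along the incline: the component pulling the block down the slope is mg sin 63° = 2 × 10 × 0.8910 = 17.820 N, and the normal force is N = mg cos 63° = 2 × 10 × 0.4540 = 9.080 N.
Kinetic friction acts up the slope with magnitude f = μN = 0.18 × 9.080 = 1.634 N.
Net force along the incline is 17.820 − 1.634 = 16.186 N, so a = 16.186 / 2 = 8.0930 m/s².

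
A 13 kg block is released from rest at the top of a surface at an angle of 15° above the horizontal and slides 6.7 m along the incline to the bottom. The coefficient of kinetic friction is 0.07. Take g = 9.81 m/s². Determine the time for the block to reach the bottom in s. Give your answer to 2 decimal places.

2.67 s

The weight component along the incline is mg sin 15° = 33.007 N and the normal force is N = mg cos 15° = 123.185 N.
Friction up the slope is f = μN = 0.07 × 123.185 = 8.623 N, so the net downslope force is 33.007 − 8.623 = 24.384 N and a = 24.384 / 13 = 1.8757 m/s².
Starting from rest, L = ½at², so t = √(2L/a) = √(2 × 6.7 / 1.8757) = 2.6728 s.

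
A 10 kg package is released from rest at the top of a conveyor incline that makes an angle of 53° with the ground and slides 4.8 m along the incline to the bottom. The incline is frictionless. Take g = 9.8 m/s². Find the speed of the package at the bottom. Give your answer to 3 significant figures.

The weight component along the incline is mg sin 53° = 78.266 N and the normal force is N = mg cos 53° = 58.978 N.
With no friction, a = g sin 53° = 7.8266 m/s².
Starting from rest over a distance of 4.8 m, v² = 2aL = 2 × 7.8266 × 4.8 = 75.1354, so v = 8.6681 m/s.

8.67 m/s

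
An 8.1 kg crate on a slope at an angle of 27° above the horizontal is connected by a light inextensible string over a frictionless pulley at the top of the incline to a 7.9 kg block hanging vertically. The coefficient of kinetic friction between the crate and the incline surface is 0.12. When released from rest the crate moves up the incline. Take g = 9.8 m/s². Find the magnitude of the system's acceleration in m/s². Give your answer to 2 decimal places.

For the crate on the incline: the weight component along the slope is m₁g sin 27° = 8.1 × 9.8 × 0.4540 = 36.039 N and the normal force is N = m₁g cos 27° = 70.728 N.
Kinetic friction opposes the crate's motion up the incline: f = μN = 0.12 × 70.728 = 8.487 N acting down the slope.
Newton's second law for the crate (up-slope positive): T − 36.039 − 8.487 = 8.1 a. For the hanging block (downward positive): 7.9 × 9.8 − T = 7.9 a.
Adding the two equations eliminates T: 32.894 = 16 a, so a = 2.0559 m/s².

2.06 m/s²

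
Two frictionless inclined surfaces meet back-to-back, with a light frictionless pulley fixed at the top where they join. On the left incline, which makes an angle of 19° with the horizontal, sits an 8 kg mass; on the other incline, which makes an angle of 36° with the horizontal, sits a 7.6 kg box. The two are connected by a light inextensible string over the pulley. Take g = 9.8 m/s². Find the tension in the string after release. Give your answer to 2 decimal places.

34.89 N

Resolve each weight along its own incline: the 8 kg mass has component 8 × 9.8 × sin 19° = 25.525 N down its slope, and the 7.6 kg mass has 7.6 × 9.8 × sin 36° = 43.778 N down its slope.
The 7.6 kg side's 43.778 N exceeds the other side's 25.525 N, so that mass slides down and the 8 kg mass slides up. Taking that direction as positive, Newton's second law for the whole system gives 43.778 − 25.525 = (8 + 7.6) a, so a = 18.253 / 15.6 = 1.1701 m/s².
For the 8 kg mass (up-slope positive): T − 25.525 = 8 × 1.1701, so T = 34.886 N.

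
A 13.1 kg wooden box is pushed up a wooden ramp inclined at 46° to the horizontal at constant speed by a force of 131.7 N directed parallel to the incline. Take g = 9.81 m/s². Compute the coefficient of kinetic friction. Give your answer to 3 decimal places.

At constant speed ΣF = 0 along the incline. The applied 131.7 N acts up the slope; the weight component mg sin 46° = 92.443 N and kinetic friction μN both act down the slope.
So 131.7 = 92.443 + μ × 89.271, giving μ = (131.7 − 92.443) / 89.271 = 0.4398.

0.440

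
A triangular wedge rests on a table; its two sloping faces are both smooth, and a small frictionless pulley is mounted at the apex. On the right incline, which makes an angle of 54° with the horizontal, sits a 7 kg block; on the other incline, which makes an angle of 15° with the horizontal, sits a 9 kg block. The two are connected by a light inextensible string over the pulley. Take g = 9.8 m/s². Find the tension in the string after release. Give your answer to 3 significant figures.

41.2 N

Resolve each weight along its own incline: the 7 kg mass has component 7 × 9.8 × sin 54° = 55.499 N down its slope, and the 9 kg mass has 9 × 9.8 × sin 15° = 22.828 N down its slope.
The 7 kg side's 55.499 N exceeds the other side's 22.828 N, so that mass slides down and the 9 kg mass slides up. Taking that direction as positive, Newton's second law for the whole system gives 55.499 − 22.828 = (7 + 9) a, so a = 32.671 / 16 = 2.0419 m/s².
For the 9 kg mass (up-slope positive): T − 22.828 = 9 × 2.0419, so T = 41.205 N.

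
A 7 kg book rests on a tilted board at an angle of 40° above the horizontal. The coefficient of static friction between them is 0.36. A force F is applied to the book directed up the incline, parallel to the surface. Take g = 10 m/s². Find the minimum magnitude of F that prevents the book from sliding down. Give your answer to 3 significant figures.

25.7 N

The normal force is N = mg cos 40° = 53.623 N. With F at its minimum the book is on the verge of sliding down, so static friction is at its maximum μ_s N = 0.36 × 53.623 = 19.304 N and acts up the slope.
Equilibrium along the incline: F + μ_s N = mg sin 40°, so F = 44.995 − 19.304 = 25.691 N.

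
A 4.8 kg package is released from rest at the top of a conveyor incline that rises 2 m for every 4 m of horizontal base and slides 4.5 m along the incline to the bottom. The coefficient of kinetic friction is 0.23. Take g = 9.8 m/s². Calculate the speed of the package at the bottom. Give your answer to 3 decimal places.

The weight component along the incline is mg sin 26.57° = 21.037 N and the normal force is N = mg cos 26.57° = 42.074 N.
Friction up the slope is f = μN = 0.23 × 42.074 = 9.677 N, so the net downslope force is 21.037 − 9.677 = 11.360 N and a = 11.360 / 4.8 = 2.3667 m/s².
Starting from rest over a distance of 4.5 m, v² = 2aL = 2 × 2.3667 × 4.5 = 21.3003, so v = 4.6152 m/s.

4.615 m/s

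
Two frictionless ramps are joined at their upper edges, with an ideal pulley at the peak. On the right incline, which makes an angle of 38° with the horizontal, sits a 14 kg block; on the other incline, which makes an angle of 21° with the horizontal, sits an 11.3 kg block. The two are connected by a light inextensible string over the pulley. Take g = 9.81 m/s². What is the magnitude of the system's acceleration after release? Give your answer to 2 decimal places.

Resolve each weight along its own incline: the 14 kg mass has component 14 × 9.81 × sin 38° = 84.555 N down its slope, and the 11.3 kg mass has 11.3 × 9.81 × sin 21° = 39.726 N down its slope.
The 14 kg side's 84.555 N exceeds the other side's 39.726 N, so that mass slides down and the 11.3 kg mass slides up. Taking that direction as positive, Newton's second law for the whole system gives 84.555 − 39.726 = (14 + 11.3) a, so a = 44.829 / 25.3 = 1.7719 m/s².

1.77 m/s²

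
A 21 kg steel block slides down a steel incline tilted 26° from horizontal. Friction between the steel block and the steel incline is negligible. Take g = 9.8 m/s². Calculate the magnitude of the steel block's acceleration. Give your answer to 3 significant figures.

Resolving the weight along the incline: the component pulling the steel block down the slope is mg sin 26° = 21 × 9.8 × 0.4384 = 90.223 N, and the normal force is N = mg cos 26° = 21 × 9.8 × 0.8988 = 184.973 N.
With no friction the net force along the incline is 90.223 N, so a = g sin 26° = 90.223 / 21 = 4.2963 m/s².

4.30 m/s²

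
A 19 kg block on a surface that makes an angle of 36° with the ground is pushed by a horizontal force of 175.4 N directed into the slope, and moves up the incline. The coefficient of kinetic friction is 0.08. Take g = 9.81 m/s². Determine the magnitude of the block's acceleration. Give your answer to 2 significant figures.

The horizontal push has components F cos 36° = 175.4 × 0.8090 = 141.899 N up the incline and F sin 36° = 175.4 × 0.5878 = 103.100 N pressing into the surface.
The normal force is therefore N = mg cos 36° + F sin 36° = 150.790 + 103.100 = 253.890 N, and kinetic friction down the slope is μN = 0.08 × 253.890 = 20.311 N.
Along the incline: F cos 36° − mg sin 36° − μN = ma, so 141.899 − 109.560 − 20.311 = 19 a, giving a = 0.6331 m/s².

0.63 m/s²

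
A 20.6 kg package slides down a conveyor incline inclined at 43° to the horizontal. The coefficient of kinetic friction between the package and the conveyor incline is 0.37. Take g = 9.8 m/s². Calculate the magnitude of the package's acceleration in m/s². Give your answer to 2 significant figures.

Resolving the weight along the incline: the component pulling the package down the slope is mg sin 43° = 20.6 × 9.8 × 0.6820 = 137.682 N, and the normal force is N = mg cos 43° = 20.6 × 9.8 × 0.7314 = 147.655 N.
Kinetic friction acts up the slope with magnitude f = μN = 0.37 × 147.655 = 54.632 N.
Net force along the incline is 137.682 − 54.632 = 83.050 N, so a = 83.050 / 20.6 = 4.0316 m/s².

4.0 m/s²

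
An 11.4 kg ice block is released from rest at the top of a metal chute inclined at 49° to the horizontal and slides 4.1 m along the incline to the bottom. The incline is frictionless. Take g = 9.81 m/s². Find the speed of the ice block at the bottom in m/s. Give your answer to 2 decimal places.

The weight component along the incline is mg sin 49° = 84.402 N and the normal force is N = mg cos 49° = 73.370 N.
With no friction, a = g sin 49° = 7.4037 m/s².
Starting from rest over a distance of 4.1 m, v² = 2aL = 2 × 7.4037 × 4.1 = 60.7103, so v = 7.7917 m/s.

7.79 m/s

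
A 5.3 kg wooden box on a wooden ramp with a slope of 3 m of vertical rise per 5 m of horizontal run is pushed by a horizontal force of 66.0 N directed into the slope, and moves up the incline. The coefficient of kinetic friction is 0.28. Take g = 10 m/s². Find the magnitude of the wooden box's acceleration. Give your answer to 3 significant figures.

The horizontal push has components F cos 30.96° = 66.0 × 0.8575 = 56.595 N up the incline and F sin 30.96° = 66.0 × 0.5145 = 33.957 N pressing into the surface.
The normal force is therefore N = mg cos 30.96° + F sin 30.96° = 45.448 + 33.957 = 79.405 N, and kinetic friction down the slope is μN = 0.28 × 79.405 = 22.233 N.
Along the incline: F cos 30.96° − mg sin 30.96° − μN = ma, so 56.595 − 27.268 − 22.233 = 5.3 a, giving a = 1.3385 m/s².

1.34 m/s²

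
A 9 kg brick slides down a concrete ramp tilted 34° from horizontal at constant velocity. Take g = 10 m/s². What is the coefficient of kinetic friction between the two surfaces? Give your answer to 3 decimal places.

At constant velocity the net force along the incline is zero: mg sin 34° = μ mg cos 34°.
So μ = tan 34° = 0.5592 / 0.8290 = 0.6745.

0.675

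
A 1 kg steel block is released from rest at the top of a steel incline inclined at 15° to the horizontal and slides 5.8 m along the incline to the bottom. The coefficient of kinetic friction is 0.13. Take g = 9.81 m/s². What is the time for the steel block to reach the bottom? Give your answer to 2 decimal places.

The weight component along the incline is mg sin 15° = 2.539 N and the normal force is N = mg cos 15° = 9.476 N.
Friction up the slope is f = μN = 0.13 × 9.476 = 1.232 N, so the net downslope force is 2.539 − 1.232 = 1.307 N and a = 1.307 / 1 = 1.3070 m/s².
Starting from rest, L = ½at², so t = √(2L/a) = √(2 × 5.8 / 1.3070) = 2.9791 s.

2.98 s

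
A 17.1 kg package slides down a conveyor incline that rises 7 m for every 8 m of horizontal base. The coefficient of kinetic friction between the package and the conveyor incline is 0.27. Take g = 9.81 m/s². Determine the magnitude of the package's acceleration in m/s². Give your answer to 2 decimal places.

Resolving the weight along the incline: the component pulling the package down the slope is mg sin 41.19° = 17.1 × 9.81 × 0.6585 = 110.464 N, and the normal force is N = mg cos 41.19° = 17.1 × 9.81 × 0.7526 = 126.249 N.
Kinetic friction acts up the slope with magnitude f = μN = 0.27 × 126.249 = 34.087 N.
Net force along the incline is 110.464 − 34.087 = 76.377 N, so a = 76.377 / 17.1 = 4.4665 m/s².

4.47 m/s²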